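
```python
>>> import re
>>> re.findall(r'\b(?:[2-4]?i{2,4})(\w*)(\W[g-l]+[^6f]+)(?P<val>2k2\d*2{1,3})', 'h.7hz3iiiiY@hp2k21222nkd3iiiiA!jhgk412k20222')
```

[]

This matches a word boundary (`\b`, zero-width); then optionally a character in [2-4], then 2 to 4 of a literal 'i' (non-capturing group); then zero or more of a word character (captured); then a non-word character, then one or more of a character in [g-l], then one or more of any character except [6f] (captured); then the literal '2k2', then zero or more of a digit, then 1 to 3 of the literal '2' (captured as 'val').
With 3 capturing groups, `findall` returns a 3-tuple per match.
Nothing in the string satisfies the pattern, so the list is empty.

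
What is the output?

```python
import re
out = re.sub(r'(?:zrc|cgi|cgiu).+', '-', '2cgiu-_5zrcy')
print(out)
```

`sub` substitutes '-' at each match site.

2-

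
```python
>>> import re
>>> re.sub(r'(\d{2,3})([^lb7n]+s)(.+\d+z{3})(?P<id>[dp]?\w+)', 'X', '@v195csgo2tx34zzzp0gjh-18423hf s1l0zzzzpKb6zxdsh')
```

The pattern matches 2 to 3 of a digit (captured); then one or more of any character except [lb7n], then the literal 's' (captured); then one or more of any character, then one or more of a digit, then exactly 3 of a literal 'z' (captured); then optionally one of [dp], then one or more of a word character (captured as 'id').
Every occurrence is swapped for 'X'.

'@vX'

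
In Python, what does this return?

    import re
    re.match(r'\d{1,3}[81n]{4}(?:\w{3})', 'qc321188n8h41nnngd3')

`re.match` only tries the pattern at the start of the string.
Here the string doesn't start with a match, so the call returns None.

None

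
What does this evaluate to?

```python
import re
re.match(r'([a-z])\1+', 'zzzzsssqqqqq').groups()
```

('z',)

After group 1 captures some text, `\1` only succeeds where that same text appears again.
`match` is anchored at position 0; if the pattern doesn't fit there, it returns None.
The match spans [0:4] → 'zzzz'.
Captured: group 1 = 'z'.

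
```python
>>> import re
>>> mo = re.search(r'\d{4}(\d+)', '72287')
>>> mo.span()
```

The match spans [0:5] → '72287'.

(0, 5)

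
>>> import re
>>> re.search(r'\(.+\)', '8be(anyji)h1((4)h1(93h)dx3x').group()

The match spans [3:23] → '(anyji)h1((4)h1(93h)'.

'(anyji)h1((4)h1(93h)'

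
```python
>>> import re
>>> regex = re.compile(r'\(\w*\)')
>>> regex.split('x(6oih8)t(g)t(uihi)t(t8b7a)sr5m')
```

['x', 't', 't', 't', 'sr5m']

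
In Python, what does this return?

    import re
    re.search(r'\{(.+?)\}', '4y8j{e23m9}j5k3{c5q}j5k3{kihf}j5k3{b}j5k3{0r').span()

A `+?`/`*?`/`{m,n}?` starts at its minimum and grows only as far as needed for what follows to match.
`search` walks the string left to right and returns the first match it finds.
The match spans [4:11] → '{e23m9}'.
Captured: group 1 = 'e23m9'.

(4, 11)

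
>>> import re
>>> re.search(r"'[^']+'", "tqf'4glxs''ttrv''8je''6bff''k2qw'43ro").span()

`re.search` scans for the first position where the pattern succeeds.
The match spans [3:10] → "'4glxs'".

(3, 10)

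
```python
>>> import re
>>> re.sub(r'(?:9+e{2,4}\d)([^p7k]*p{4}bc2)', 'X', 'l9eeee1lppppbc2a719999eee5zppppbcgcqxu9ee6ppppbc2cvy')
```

The pattern matches one or more of the literal '9', then 2 to 4 of the literal 'e', then a digit (non-capturing group); then zero or more of any character except [p7k], then exactly 4 of the literal 'p', then the literal 'bc2' (captured).
`sub` substitutes 'X' at each match site.

'lXa719999eee5zppppbcgcqxuXcvy'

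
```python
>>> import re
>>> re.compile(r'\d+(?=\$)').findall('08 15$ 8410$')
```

['15', '8410']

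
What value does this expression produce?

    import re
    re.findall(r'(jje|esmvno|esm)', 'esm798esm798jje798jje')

Matches: at [0:3] match 'esm', group 1 = 'esm'; at [6:9] match 'esm', group 1 = 'esm'; at [12:15] match 'jje', group 1 = 'jje'; at [18:21] match 'jje', group 1 = 'jje'.
`findall` collects group 1 from each match (4 total).

['esm', 'esm', 'jje', 'jje']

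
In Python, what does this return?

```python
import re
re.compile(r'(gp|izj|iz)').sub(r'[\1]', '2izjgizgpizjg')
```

Alternation tries branches left to right and keeps the first one that lets the overall match succeed at that position.
`\1` in the replacement pulls in group 1's text for each match.

'2[izj]g[iz][gp][izj]g'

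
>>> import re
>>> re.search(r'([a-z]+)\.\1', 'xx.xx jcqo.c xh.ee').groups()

The match spans [0:5] → 'xx.xx'.
Captured: group 1 = 'xx'.

('xx',)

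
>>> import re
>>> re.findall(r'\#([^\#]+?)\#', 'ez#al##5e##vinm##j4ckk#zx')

With a single group, `findall` returns only what that group captured — 4 items.

['al', '5e', 'vinm', 'j4ckk']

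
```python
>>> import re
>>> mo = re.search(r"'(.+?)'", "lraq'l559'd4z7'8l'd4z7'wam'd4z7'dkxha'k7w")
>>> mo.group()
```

The `?` after the quantifier makes it lazy — it takes as little as possible before letting the rest of the pattern try.
The match spans [4:10] → "'l559'".

"'l559'"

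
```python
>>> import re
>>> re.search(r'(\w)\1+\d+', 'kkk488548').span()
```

`\1` has to match the exact text group 1 already captured.
The match spans [0:9] → 'kkk488548'.

(0, 9)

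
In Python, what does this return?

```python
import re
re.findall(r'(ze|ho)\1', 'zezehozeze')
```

['ze', 'ze']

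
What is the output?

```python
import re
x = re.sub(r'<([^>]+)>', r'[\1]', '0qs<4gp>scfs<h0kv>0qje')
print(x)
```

`\1` in the replacement pulls in group 1's text for each match.

0qs[4gp]scfs[h0kv]0qje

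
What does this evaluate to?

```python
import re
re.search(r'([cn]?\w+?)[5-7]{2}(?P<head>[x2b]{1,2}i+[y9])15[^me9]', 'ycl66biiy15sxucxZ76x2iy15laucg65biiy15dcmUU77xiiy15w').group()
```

'ycl66biiy15s'

A non-greedy quantifier consumes as few characters as it can — just enough that the remainder of the pattern still matches from where it stops; whatever follows it matches normally.
The match spans [0:12] → 'ycl66biiy15s'.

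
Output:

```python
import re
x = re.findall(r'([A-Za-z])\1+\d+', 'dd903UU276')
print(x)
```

['d', 'U']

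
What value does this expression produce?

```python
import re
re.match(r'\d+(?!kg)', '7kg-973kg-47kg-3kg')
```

None

`re.match` only tries the pattern at the start of the string.
Here position 0 doesn't satisfy it, so the call returns None.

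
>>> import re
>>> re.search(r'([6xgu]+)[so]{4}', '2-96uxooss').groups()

This matches one or more of one of [6xgu] (captured); then exactly 4 of one of [so].
`search` walks the string left to right and returns the first match it finds.
The match spans [3:10] → '6uxooss'.
Captured: group 1 = '6ux'.

('6ux',)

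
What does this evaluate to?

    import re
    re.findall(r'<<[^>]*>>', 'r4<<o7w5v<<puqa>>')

['<<o7w5v<<puqa>>']

No capturing groups, so `findall` returns the 1 full match string.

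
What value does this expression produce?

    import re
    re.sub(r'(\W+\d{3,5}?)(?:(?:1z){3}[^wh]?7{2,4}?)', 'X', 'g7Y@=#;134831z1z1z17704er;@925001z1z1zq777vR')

Pattern: one or more of a non-word character, then 3 to 5 of a digit (lazy) (captured); then the literal '1z' repeated 3 times, then optionally any character except [wh], then 2 to 4 of the literal '7' (lazy) (non-capturing group).
Lazy quantifiers expand one character at a time until the remainder of the pattern can match.
Matches: at [3:21] → '@=#;134831z1z1z177'; at [25:41] → ';@925001z1z1zq77'.
Each match is replaced by 'X'.

'g7YX04erX7vR'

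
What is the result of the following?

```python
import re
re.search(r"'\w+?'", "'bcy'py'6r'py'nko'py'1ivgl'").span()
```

`re.search` tries every starting position until one works.
The match spans [0:5] → "'bcy'".

(0, 5)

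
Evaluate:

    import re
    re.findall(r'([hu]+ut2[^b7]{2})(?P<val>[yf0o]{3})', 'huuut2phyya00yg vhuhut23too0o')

2 groups means the one result is a tuple of 2 captured strings — 1 here.

[('huhut23t', 'oo0')]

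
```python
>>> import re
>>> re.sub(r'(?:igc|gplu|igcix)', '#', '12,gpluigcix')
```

'12,##ix'

The regex engine tests alternatives in the order written; an earlier branch that matches wins even if a later one would match more.
Every occurrence is swapped for '#'.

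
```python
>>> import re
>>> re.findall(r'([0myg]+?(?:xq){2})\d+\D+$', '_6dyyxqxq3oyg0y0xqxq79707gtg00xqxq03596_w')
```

['g00xqxq']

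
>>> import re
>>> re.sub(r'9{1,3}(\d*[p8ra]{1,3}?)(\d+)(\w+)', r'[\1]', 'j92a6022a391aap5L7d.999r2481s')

The pattern matches 1 to 3 of a literal '9'; then zero or more of a digit, then 1 to 3 of one of [p8ra] (lazy) (captured); then one or more of a digit (captured); then one or more of a word character (captured).
Matches: at [1:19] → '92a6022a391aap5L7d'; at [20:29] → '999r2481s'.
The replacement refers to a captured group, so each match is rewritten using its own captured text.

'j[2a].[r]'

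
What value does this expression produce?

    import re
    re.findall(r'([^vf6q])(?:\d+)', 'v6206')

['2']

`findall` collects group 1 from the one match (1 total).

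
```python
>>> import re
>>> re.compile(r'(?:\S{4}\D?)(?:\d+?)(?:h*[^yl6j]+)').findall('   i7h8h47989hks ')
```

['i7h8h47989hks ']

This matches exactly 4 of a non-whitespace character, then optionally a non-digit (non-capturing group); then one or more of a digit (lazy) (non-capturing group); then zero or more of the literal 'h', then one or more of any character except [yl6j] (non-capturing group).
Matches: at [3:17] → 'i7h8h47989hks '.
Since nothing is captured, `findall` lists the 1 matched substring directly.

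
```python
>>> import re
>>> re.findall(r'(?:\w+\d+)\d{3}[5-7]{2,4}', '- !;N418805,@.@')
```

Since nothing is captured, `findall` lists the 0 matched substrings directly.
Nothing in the string satisfies the pattern, so the list is empty.

[]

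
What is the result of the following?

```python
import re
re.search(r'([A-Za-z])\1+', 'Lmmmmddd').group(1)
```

The match spans [1:5] → 'mmmm'.
Captured: group 1 = 'm'.

'm'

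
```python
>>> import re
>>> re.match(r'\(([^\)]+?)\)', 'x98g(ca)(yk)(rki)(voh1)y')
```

None

`re.match` only tries the pattern at the start of the string.
Here position 0 doesn't satisfy it, so the call returns None.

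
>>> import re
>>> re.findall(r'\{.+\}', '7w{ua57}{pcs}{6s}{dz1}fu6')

['{ua57}{pcs}{6s}{dz1}']

Matches: at [2:22] → '{ua57}{pcs}{6s}{dz1}'.
With no groups in the pattern, `findall` gives back each whole match — 1 here.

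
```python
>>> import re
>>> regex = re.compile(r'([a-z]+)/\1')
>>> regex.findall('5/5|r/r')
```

A backreference is literal: `\1` must see the identical characters the first group matched.
Walking the string: at [4:7] match 'r/r', group 1 = 'r'.
`findall` collects group 1 from the one match (1 total).

['r']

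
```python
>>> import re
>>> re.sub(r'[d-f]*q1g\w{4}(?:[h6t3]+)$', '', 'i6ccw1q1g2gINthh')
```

Pattern: zero or more of a character in [d-f]; then the literal 'q1g', then exactly 4 of a word character; then one or more of one of [h6t3] (non-capturing group); then anchored at the end.
Matches: at [6:16] → 'q1g2gINthh'.
`sub` substitutes '' at each match site.

'i6ccw1'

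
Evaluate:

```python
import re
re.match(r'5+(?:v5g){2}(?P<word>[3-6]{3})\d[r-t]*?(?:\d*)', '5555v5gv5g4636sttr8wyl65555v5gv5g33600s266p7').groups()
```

('463',)

The match spans [0:14] → '5555v5gv5g4636'.
Captured: group 1 = '463'.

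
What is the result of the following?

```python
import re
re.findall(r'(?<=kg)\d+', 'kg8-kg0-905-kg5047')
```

['8', '0', '5047']

Lookahead/lookbehind check context without consuming it, so the matched span excludes the asserted characters.
No capturing groups, so `findall` returns the 3 full match strings.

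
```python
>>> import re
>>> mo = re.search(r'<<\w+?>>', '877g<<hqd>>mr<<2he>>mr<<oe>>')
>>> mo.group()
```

'<<hqd>>'

The match spans [4:11] → '<<hqd>>'.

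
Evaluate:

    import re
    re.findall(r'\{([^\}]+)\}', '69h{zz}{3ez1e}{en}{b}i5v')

`findall` collects group 1 from each match (4 total).

['zz', '3ez1e', 'en', 'b']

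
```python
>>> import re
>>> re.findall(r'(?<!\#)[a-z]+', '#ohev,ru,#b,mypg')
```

['hev', 'ru', 'mypg']

The negative lookaround is zero-width — it rules out positions where the adjacent text would match, without consuming anything.
Scanning left to right: at [2:5] → 'hev'; at [6:8] → 'ru'; at [12:16] → 'mypg'.
Since nothing is captured, `findall` lists the 3 matched substrings directly.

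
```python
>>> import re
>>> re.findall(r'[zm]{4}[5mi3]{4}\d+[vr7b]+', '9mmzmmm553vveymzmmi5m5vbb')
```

This matches exactly 4 of one of [zm], then exactly 4 of one of [5mi3]; then one or more of a digit; then one or more of one of [vr7b].
Scanning left to right: at [1:12] → 'mmzmmm553vv'.
Since nothing is captured, `findall` lists the 1 matched substring directly.

['mmzmmm553vv']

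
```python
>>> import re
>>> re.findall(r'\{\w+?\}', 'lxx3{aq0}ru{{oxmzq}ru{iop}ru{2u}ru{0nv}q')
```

['{aq0}', '{oxmzq}', '{iop}', '{2u}', '{0nv}']

No capturing groups, so `findall` returns the 5 full match strings.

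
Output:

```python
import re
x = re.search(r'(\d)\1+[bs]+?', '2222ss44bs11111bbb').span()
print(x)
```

`\1` is not a pattern — it's the concrete string captured by group 1, re-applied verbatim.
The match spans [0:5] → '2222s'.

(0, 5)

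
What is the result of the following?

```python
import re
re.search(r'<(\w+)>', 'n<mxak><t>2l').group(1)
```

`re.search` scans for the first position where the pattern succeeds.
The match spans [1:7] → '<mxak>'.
Captured: group 1 = 'mxak'.

'mxak'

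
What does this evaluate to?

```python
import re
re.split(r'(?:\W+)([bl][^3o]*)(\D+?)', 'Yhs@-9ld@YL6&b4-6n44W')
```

['Yhs@-9ld@YL6', 'b4-6n44', 'W', '']

This matches one or more of a non-word character (non-capturing group); then one of [bl], then zero or more of any character except [3o] (captured); then one or more of a non-digit (lazy) (captured).
`re.split` interleaves the captured-group text with the surrounding fragments.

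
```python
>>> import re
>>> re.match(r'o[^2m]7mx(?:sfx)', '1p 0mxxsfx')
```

None

`match` is anchored at position 0; if the pattern doesn't fit there, it returns None.
Here position 0 doesn't satisfy it, so the call returns None.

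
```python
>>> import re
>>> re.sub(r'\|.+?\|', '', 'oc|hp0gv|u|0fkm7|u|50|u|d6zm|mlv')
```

'ocuuumlv'

The `?` after the quantifier makes it lazy — it takes as little as possible before letting the rest of the pattern try.
`sub` substitutes '' at each match site.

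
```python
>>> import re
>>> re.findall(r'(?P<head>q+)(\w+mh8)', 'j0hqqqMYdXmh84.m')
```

This matches one or more of a literal 'q' (captured as 'head'); then one or more of a word character, then the literal 'mh8' (captured).
With 2 capturing groups, `findall` returns a 2-tuple per match.

[('qqq', 'MYdXmh8')]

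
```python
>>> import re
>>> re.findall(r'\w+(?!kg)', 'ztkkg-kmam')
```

['ztkkg', 'kmam']

`(?!…)`/`(?<!…)` only lets a position through if the neighbouring text does NOT match; no characters are consumed.
Scanning left to right: at [0:5] → 'ztkkg'; at [6:10] → 'kmam'.
Since nothing is captured, `findall` lists the 2 matched substrings directly.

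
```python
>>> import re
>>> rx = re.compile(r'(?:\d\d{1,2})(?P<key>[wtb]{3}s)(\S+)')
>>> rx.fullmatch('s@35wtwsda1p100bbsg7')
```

This matches a digit, then 1 to 2 of a digit (non-capturing group); then exactly 3 of one of [wtb], then a literal 's' (captured as 'key'); then one or more of a non-whitespace character (captured).
For `fullmatch`, every character of the input must be accounted for by the pattern.
Here the string isn't matched end-to-end, so the call returns None.

None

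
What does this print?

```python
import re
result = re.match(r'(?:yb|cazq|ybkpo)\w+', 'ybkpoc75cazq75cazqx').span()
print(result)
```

(0, 19)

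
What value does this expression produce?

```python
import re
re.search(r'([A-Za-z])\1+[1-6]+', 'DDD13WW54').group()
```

'DDD13'

`\1` is not a pattern — it's the concrete string captured by group 1, re-applied verbatim.
The match spans [0:5] → 'DDD13'.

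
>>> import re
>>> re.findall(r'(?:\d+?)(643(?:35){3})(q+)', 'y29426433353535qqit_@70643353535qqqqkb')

Multiple groups make `findall` return tuples — one 2-tuple for the one match.

[('643353535', 'qqqq')]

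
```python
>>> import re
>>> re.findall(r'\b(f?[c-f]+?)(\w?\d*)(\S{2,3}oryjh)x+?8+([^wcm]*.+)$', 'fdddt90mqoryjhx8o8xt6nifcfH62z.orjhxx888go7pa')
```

[('fddd', 't90', 'mqoryjh', 'o8xt6nifcfH62z.orjhxx888go7pa')]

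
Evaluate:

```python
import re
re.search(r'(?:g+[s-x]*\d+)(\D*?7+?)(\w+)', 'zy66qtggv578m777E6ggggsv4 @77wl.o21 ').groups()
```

('m7', '77E6ggggsv4')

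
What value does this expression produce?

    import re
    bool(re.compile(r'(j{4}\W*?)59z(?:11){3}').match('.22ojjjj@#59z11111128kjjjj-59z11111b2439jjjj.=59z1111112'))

Pattern: exactly 4 of the literal 'j', then zero or more of a non-word character (lazy) (captured); then the literal '59z', then the literal '11' repeated 3 times.
`re.match` won't scan ahead — the pattern has to work from the very first character.
Here the string doesn't start with a match, so the call returns None, and `bool(None)` is False.

False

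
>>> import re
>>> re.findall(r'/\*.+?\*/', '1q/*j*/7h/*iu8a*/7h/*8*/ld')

Walking the string: at [2:7] → '/*j*/'; at [9:17] → '/*iu8a*/'; at [19:24] → '/*8*/'.
`findall` yields the raw match text (3 of them) because the pattern has no groups.

['/*j*/', '/*iu8a*/', '/*8*/']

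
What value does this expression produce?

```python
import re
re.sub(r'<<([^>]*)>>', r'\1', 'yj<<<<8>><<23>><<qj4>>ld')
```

'yj<<823qj4ld'

The replacement refers to a captured group, so each match is rewritten using its own captured text.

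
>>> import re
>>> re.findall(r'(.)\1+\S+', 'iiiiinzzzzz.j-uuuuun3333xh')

['i']

`\1` is not a pattern — it's the concrete string captured by group 1, re-applied verbatim.
Because there's exactly one group, `findall` drops the full match and keeps group 1 from the one hit.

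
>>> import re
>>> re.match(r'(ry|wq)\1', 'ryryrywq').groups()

A backreference is literal: `\1` must see the identical characters the first group matched.
`match` is anchored at position 0; if the pattern doesn't fit there, it returns None.
The match spans [0:4] → 'ryry'.
Captured: group 1 = 'ry'.

('ry',)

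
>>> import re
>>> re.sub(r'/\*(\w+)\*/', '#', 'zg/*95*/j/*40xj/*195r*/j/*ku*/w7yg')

'zg#j/*40xj#j#w7yg'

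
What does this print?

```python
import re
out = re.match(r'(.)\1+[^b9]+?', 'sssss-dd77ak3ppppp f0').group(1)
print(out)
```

s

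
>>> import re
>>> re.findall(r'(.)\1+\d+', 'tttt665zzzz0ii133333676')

['t', 'z', 'i']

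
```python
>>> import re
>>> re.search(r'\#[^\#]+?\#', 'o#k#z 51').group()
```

`re.search` tries every starting position until one works.
The match spans [1:4] → '#k#'.

'#k#'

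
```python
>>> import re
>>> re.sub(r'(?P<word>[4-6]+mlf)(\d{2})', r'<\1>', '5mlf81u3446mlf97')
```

Pattern: one or more of a character in [4-6], then the literal 'mlf' (captured as 'word'); then exactly 2 of a digit (captured).
Matches: at [0:6] → '5mlf81'; at [8:16] → '446mlf97'.
The replacement refers to a captured group, so each match is rewritten using its own captured text.

'<5mlf>u3<446mlf>'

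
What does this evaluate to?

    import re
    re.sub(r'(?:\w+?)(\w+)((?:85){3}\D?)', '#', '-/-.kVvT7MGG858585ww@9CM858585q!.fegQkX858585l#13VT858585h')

'-/-.#w@#!.###'

Each match is replaced by '#'.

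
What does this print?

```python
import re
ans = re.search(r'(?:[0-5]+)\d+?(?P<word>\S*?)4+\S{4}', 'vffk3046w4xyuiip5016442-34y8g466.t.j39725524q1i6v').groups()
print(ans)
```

Pattern: one or more of a character in [0-5] (non-capturing group); then one or more of a digit (lazy); then zero or more of a non-whitespace character (lazy) (captured as 'word'); then one or more of the literal '4', then exactly 4 of a non-whitespace character.
Lazy quantifiers expand one character at a time until the remainder of the pattern can match.
`re.search` tries every starting position until one works.
The match spans [4:14] → '3046w4xyui'.
Captured: group 1 = 'w'.

('w',)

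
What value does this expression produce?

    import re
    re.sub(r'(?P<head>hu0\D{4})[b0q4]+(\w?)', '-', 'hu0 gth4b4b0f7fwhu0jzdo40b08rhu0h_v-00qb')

Every occurrence is swapped for '-'.

'-7fw-r-'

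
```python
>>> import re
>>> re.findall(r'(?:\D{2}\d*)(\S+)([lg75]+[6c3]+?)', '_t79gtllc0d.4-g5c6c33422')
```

[('gtllc0d.4-g', '5c')]

The `?` after the quantifier makes it lazy — it takes as little as possible before letting the rest of the pattern try.
`findall` packs the 2 group values into a tuple for every match.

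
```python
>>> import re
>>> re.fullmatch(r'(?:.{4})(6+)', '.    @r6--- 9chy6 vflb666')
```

Pattern: exactly 4 of any character (non-capturing group); then one or more of a literal '6' (captured).
For `fullmatch`, every character of the input must be accounted for by the pattern.
Here the string isn't matched end-to-end, so the call returns None.

None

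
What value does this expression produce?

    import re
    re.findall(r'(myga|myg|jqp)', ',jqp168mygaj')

['jqp', 'myga']

The regex engine tests alternatives in the order written; an earlier branch that matches wins even if a later one would match more.
`findall` collects group 1 from each match (2 total).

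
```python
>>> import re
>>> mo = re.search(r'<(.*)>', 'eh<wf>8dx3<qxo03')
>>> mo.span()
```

(2, 6)

The match spans [2:6] → '<wf>'.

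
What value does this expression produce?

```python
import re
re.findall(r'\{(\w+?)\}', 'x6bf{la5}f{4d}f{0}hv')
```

Scanning left to right: at [4:9] match '{la5}', group 1 = 'la5'; at [10:14] match '{4d}', group 1 = '4d'; at [15:18] match '{0}', group 1 = '0'.
One capturing group, so `findall` returns just the captured substring from each match — 3 in all.

['la5', '4d', '0']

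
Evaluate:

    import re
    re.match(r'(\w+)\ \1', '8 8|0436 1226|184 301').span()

(0, 3)

`\1` has to match the exact text group 1 already captured.
`match` is anchored at position 0; if the pattern doesn't fit there, it returns None.
The match spans [0:3] → '8 8'.
Captured: group 1 = '8'.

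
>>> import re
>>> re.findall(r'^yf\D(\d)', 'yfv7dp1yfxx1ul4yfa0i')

The pattern matches anchored at the start of the string; then the literal 'yf', then a non-digit; then a digit (captured).
Scanning left to right: at [0:4] match 'yfv7', group 1 = '7'.
Because there's exactly one group, `findall` drops the full match and keeps group 1 from the one hit.

['7']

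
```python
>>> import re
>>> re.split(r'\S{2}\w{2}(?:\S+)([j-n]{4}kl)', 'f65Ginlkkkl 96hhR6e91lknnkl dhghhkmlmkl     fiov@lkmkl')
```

This matches exactly 2 of a non-whitespace character, then exactly 2 of a word character; then one or more of a non-whitespace character (non-capturing group); then exactly 4 of a character in [j-n], then the literal 'kl' (captured).
Matches to split on: at [0:11] → 'f65Ginlkkkl'; at [12:27] → '96hhR6e91lknnkl'; at [28:39] → 'dhghhkmlmkl'.
Because the pattern has a capturing group, `split` also inserts each captured text between the pieces.

['', 'nlkkkl', ' ', 'lknnkl', ' ', 'kmlmkl', '     fiov@lkmkl']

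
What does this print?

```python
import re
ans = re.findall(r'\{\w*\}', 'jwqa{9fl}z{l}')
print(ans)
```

Walking the string: at [4:9] → '{9fl}'; at [10:13] → '{l}'.
Since nothing is captured, `findall` lists the 2 matched substrings directly.

['{9fl}', '{l}']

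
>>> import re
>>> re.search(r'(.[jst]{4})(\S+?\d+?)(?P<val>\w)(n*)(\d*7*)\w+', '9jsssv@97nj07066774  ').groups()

Pattern: any character, then exactly 4 of one of [jst] (captured); then one or more of a non-whitespace character (lazy), then one or more of a digit (lazy) (captured); then a word character (captured as 'val'); then zero or more of a literal 'n' (captured); then zero or more of a digit, then zero or more of the literal '7' (captured); then one or more of a word character.
`re.search` tries every starting position until one works.
The match spans [0:19] → '9jsssv@97nj07066774'.
Captured: group 1 = '9jsss', group 2 = 'v@9', group 3 = '7', group 4 = 'n', group 5 = ''.

('9jsss', 'v@9', '7', 'n', '')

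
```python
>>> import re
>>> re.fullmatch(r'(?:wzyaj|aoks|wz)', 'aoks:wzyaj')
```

None

`re.fullmatch` requires the pattern to consume the entire string.
Here there's no way to consume every character, so the call returns None.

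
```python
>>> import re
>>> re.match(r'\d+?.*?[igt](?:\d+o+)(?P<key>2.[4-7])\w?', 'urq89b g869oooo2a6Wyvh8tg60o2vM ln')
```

None

With `match`, the pattern is implicitly anchored at the beginning.
Here position 0 doesn't satisfy it, so the call returns None.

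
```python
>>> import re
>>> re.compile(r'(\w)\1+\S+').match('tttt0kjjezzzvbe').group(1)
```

The match spans [0:15] → 'tttt0kjjezzzvbe'.
Captured: group 1 = 't'.

't'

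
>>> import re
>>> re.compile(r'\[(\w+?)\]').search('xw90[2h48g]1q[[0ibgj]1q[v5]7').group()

'[2h48g]'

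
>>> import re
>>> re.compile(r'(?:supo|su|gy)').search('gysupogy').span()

(0, 2)

The match spans [0:2] → 'gy'.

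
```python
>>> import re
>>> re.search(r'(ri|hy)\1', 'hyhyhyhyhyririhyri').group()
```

'hyhy'

After group 1 captures some text, `\1` only succeeds where that same text appears again.
`re.search` scans for the first position where the pattern succeeds.
The match spans [0:4] → 'hyhy'.
Captured: group 1 = 'hy'.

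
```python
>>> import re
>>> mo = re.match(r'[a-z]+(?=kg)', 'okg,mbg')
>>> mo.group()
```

Lookahead/lookbehind check context without consuming it, so the matched span excludes the asserted characters.
`re.match` won't scan ahead — the pattern has to work from the very first character.
The match spans [0:1] → 'o'.

'o'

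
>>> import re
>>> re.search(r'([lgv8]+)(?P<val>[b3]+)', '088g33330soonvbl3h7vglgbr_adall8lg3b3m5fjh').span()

The match spans [1:8] → '88g3333'.

(1, 8)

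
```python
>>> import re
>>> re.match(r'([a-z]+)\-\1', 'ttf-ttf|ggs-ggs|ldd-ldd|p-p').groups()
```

The backreference `\1` re-matches whatever the first group consumed, character for character.
`match` is anchored at position 0; if the pattern doesn't fit there, it returns None.
The match spans [0:7] → 'ttf-ttf'.
Captured: group 1 = 'ttf'.

('ttf',)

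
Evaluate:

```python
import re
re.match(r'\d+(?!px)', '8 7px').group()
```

'8'

With `match`, the pattern is implicitly anchored at the beginning.
The match spans [0:1] → '8'.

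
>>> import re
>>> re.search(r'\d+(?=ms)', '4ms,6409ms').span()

(0, 1)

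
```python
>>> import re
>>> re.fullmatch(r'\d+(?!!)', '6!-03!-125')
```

None

Because the assertion is negative and zero-width, positions next to the forbidden text are skipped.
For `fullmatch`, every character of the input must be accounted for by the pattern.
Here the string isn't matched end-to-end, so the call returns None.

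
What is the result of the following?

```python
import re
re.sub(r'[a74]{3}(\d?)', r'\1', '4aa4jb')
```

'4jb'

This matches exactly 3 of one of [a74]; then optionally a digit (captured).
Matches: at [0:4] → '4aa4'.
Each match is replaced using the text its own group 1 captured.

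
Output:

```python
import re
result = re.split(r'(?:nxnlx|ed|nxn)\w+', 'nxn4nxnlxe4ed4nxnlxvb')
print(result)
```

['', '']

Matches to split on: at [0:21] → 'nxn4nxnlxe4ed4nxnlxvb'.
The string is cut at each match, leaving 2 pieces.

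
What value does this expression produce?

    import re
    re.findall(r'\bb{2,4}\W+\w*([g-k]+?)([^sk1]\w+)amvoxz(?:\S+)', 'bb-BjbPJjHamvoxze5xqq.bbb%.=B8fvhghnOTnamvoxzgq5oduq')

[('j', 'bPJjH')]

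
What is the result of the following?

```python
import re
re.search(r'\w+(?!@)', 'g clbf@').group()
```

'g'

The negative lookahead/lookbehind blocks any match where the forbidden context is present.
`re.search` scans for the first position where the pattern succeeds.
The match spans [0:1] → 'g'.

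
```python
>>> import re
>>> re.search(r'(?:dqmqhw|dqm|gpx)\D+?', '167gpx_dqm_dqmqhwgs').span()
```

The match spans [3:7] → 'gpx_'.

(3, 7)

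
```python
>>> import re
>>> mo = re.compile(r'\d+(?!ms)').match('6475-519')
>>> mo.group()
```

'6475'

`match` is anchored at position 0; if the pattern doesn't fit there, it returns None.
The match spans [0:4] → '6475'.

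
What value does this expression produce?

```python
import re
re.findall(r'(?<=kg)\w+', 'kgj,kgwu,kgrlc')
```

['j', 'wu', 'rlc']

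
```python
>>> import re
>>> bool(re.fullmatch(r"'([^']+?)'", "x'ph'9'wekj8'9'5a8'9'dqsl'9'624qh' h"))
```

For `fullmatch`, every character of the input must be accounted for by the pattern.
Here the string isn't matched end-to-end, so the call returns None, and `bool(None)` is False.

False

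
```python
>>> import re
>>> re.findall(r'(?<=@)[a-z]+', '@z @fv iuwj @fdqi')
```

['z', 'fv', 'fdqi']

The positive lookaround only admits positions where the adjacent text matches; those characters stay outside the span.
`findall` yields the raw match text (3 of them) because the pattern has no groups.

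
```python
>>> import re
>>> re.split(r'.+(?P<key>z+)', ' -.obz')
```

The pattern matches one or more of any character; then one or more of a literal 'z' (captured as 'key').
Because the pattern has a capturing group, `split` also inserts each captured text between the pieces.

['', 'z', '']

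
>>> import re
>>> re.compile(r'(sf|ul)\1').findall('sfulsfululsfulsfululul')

['ul', 'ul']

A backreference is literal: `\1` must see the identical characters the first group matched.
`findall` collects group 1 from each match (2 total).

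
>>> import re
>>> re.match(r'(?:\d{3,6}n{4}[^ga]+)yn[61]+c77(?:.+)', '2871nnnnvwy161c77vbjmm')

None

The pattern matches 3 to 6 of a digit, then exactly 4 of the literal 'n', then one or more of any character except [ga] (non-capturing group); then the literal 'yn', then one or more of one of [61], then the literal 'c77'; then one or more of any character (non-capturing group).
`re.match` only tries the pattern at the start of the string.
Here the string doesn't start with a match, so the call returns None.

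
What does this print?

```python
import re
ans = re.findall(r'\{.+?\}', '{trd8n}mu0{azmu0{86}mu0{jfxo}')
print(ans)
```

Matches: at [0:7] → '{trd8n}'; at [10:20] → '{azmu0{86}'; at [23:29] → '{jfxo}'.
Since nothing is captured, `findall` lists the 3 matched substrings directly.

['{trd8n}', '{azmu0{86}', '{jfxo}']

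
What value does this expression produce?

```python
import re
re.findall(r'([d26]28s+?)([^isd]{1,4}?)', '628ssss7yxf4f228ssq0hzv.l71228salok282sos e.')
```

[('628ssss', '7'), ('228ss', 'q'), ('228s', 'a')]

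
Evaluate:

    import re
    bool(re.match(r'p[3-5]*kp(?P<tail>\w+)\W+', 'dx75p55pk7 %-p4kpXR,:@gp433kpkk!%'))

`re.match` only tries the pattern at the start of the string.
Here the string doesn't start with a match, so the call returns None, and `bool(None)` is False.

False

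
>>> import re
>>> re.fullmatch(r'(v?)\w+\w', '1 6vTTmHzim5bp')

Pattern: optionally a literal 'v' (captured); then one or more of a word character, then a word character.
`re.fullmatch` is like wrapping the pattern in `^…$` (in single-line mode).
Here the string isn't matched end-to-end, so the call returns None.

None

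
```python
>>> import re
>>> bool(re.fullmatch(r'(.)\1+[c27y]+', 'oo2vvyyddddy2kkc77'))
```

False

`\1` has to match the exact text group 1 already captured.
`fullmatch` succeeds only if the pattern covers the string from start to end.
Here the string isn't matched end-to-end, so the call returns None, and `bool(None)` is False.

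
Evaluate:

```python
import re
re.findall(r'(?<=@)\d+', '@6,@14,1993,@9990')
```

['6', '14', '9990']

The `(?=…)`/`(?<=…)` assertion just peeks at neighbouring text; it doesn't advance the match position.
Since nothing is captured, `findall` lists the 3 matched substrings directly.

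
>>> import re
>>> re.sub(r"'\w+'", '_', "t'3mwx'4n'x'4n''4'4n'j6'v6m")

Matches: at [1:7] → "'3mwx'"; at [9:12] → "'x'"; at [15:18] → "'4'"; at [20:24] → "'j6'".
Every occurrence is swapped for '_'.

"t_4n_4n'_4n_v6m"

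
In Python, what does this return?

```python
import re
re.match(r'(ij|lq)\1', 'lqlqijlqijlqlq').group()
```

'lqlq'

`match` is anchored at position 0; if the pattern doesn't fit there, it returns None.
The match spans [0:4] → 'lqlq'.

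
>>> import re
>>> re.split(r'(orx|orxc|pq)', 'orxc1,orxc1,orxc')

`|` is ordered: at each position the engine commits to the first alternative that works.
Matches to split on: at [0:3] → 'orx'; at [6:9] → 'orx'; at [12:15] → 'orx'.
`re.split` interleaves the captured-group text with the surrounding fragments.

['', 'orx', 'c1,', 'orx', 'c1,', 'orx', 'c']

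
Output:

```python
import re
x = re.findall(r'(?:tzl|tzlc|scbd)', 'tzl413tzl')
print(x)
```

['tzl', 'tzl']

No capturing groups, so `findall` returns the 2 full match strings.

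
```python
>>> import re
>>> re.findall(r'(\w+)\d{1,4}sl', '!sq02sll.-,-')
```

['sq0']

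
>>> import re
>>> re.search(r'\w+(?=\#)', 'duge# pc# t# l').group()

'duge'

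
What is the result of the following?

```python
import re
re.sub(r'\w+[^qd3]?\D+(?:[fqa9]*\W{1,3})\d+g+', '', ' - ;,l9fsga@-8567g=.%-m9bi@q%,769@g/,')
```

' - ;,=.%-m9bi@q%,769@g/,'

Pattern: one or more of a word character, then optionally any character except [qd3], then one or more of a non-digit; then zero or more of one of [fqa9], then 1 to 3 of a non-word character (non-capturing group); then one or more of a digit; then one or more of a literal 'g'.
Matches: at [5:18] → 'l9fsga@-8567g'.
Each match is replaced by ''.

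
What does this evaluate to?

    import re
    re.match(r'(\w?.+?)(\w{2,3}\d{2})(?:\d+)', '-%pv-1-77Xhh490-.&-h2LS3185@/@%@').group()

'-%pv-1-77Xhh490'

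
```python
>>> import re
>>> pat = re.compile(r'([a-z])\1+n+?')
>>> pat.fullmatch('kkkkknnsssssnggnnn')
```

`fullmatch` succeeds only if the pattern covers the string from start to end.
Here the string isn't matched end-to-end, so the call returns None.

None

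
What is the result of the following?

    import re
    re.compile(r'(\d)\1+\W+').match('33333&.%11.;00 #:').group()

A backreference is literal: `\1` must see the identical characters the first group matched.
`match` is anchored at position 0; if the pattern doesn't fit there, it returns None.
The match spans [0:8] → '33333&.%'.
Captured: group 1 = '3'.

'33333&.%'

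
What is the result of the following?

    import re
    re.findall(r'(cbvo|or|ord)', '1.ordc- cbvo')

['or', 'cbvo']

The regex engine tests alternatives in the order written; an earlier branch that matches wins even if a later one would match more.
Scanning left to right: at [2:4] match 'or', group 1 = 'or'; at [8:12] match 'cbvo', group 1 = 'cbvo'.
Because there's exactly one group, `findall` drops the full match and keeps group 1 from each hit.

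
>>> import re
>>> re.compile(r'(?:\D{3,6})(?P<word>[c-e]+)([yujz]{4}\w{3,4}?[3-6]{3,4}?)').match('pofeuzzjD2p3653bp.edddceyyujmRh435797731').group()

`re.match` won't scan ahead — the pattern has to work from the very first character.
The match spans [0:14] → 'pofeuzzjD2p365'.

'pofeuzzjD2p365'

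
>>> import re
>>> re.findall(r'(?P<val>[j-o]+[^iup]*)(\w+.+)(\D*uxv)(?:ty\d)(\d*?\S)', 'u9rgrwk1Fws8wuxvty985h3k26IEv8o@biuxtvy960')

Pattern: one or more of a character in [j-o], then zero or more of any character except [iup] (captured as 'val'); then one or more of a word character, then one or more of any character (captured); then zero or more of a non-digit, then the literal 'uxv' (captured); then the literal 'ty', then a digit (non-capturing group); then zero or more of a digit (lazy), then a non-whitespace character (captured).
Because the quantifier is non-greedy, it stops expanding at the earliest point where the rest of the pattern can succeed.
Walking the string: at [6:20] match 'k1Fws8wuxvty98', groups = ('k1Fws', '8w', 'uxv', '8').
With 4 capturing groups, `findall` returns a 4-tuple per match.

[('k1Fws', '8w', 'uxv', '8')]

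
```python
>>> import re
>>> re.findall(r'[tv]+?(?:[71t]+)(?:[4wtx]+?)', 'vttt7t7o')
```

Pattern: one or more of one of [tv] (lazy); then one or more of one of [71t] (non-capturing group); then one or more of one of [4wtx] (lazy) (non-capturing group).
Scanning left to right: at [0:6] → 'vttt7t'.
Since nothing is captured, `findall` lists the 1 matched substring directly.

['vttt7t']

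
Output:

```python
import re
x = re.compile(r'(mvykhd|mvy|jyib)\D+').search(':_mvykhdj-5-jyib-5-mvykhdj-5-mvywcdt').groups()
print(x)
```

('mvykhd',)

Alternation tries branches left to right and keeps the first one that lets the overall match succeed at that position.
`re.search` scans for the first position where the pattern succeeds.
The match spans [2:10] → 'mvykhdj-'.
Captured: group 1 = 'mvykhd'.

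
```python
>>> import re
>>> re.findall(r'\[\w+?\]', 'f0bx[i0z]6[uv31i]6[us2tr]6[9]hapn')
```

['[i0z]', '[uv31i]', '[us2tr]', '[9]']

Scanning left to right: at [4:9] → '[i0z]'; at [10:17] → '[uv31i]'; at [18:25] → '[us2tr]'; at [26:29] → '[9]'.
Since nothing is captured, `findall` lists the 4 matched substrings directly.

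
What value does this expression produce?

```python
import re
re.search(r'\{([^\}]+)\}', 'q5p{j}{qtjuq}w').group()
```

'{j}'

The match spans [3:6] → '{j}'.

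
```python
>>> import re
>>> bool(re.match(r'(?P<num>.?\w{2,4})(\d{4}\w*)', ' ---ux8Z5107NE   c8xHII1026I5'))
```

False

Pattern: optionally any character, then 2 to 4 of a word character (captured as 'num'); then exactly 4 of a digit, then zero or more of a word character (captured).
`re.match` won't scan ahead — the pattern has to work from the very first character.
Here the pattern fails at index 0, so the call returns None, and `bool(None)` is False.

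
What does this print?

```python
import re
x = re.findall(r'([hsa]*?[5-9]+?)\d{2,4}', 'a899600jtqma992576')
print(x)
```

['a8', 'a9']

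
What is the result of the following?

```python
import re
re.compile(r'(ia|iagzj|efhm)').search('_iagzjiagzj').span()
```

(1, 3)

Branches in `(...|...)` are attempted left-to-right; the first branch that allows the whole pattern to succeed is taken.
The match spans [1:3] → 'ia'.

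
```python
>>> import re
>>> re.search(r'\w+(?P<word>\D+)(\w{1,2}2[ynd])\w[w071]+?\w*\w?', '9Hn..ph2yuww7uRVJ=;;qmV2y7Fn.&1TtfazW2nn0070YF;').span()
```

(0, 17)

This matches one or more of a word character; then one or more of a non-digit (captured as 'word'); then 1 to 2 of a word character, then the literal '2', then one of [ynd] (captured); then a word character, then one or more of one of [w071] (lazy); then zero or more of a word character, then optionally a word character.
`search` walks the string left to right and returns the first match it finds.
The match spans [0:17] → '9Hn..ph2yuww7uRVJ'.
Captured: group 1 = '..p', group 2 = 'h2y'.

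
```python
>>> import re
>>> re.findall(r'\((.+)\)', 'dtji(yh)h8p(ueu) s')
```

['yh)h8p(ueu']

With a single group, `findall` returns only what that group captured — 1 item.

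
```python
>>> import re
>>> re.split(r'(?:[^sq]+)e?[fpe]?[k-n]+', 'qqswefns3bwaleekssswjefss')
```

This matches one or more of any character except [sq] (non-capturing group); then optionally a literal 'e', then optionally one of [fpe], then one or more of a character in [k-n].
Matches to split on: at [3:7] → 'wefn'; at [8:16] → '3bwaleek'.
Each match becomes a cut point; 3 segments remain.

['qqs', 's', 'ssswjefss']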